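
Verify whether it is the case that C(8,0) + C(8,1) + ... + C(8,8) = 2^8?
True

Solution: Binomial theorem with x = y = 1: Σ C(8,i) = (1+1)^8 = 2^8 = 256. The statement holds.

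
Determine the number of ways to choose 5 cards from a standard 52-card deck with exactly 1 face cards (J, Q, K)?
1,096,680

Explanation: 12 face cards and 40 non-face cards: C(12,1) × C(40,4) = 12 × 91,390 = 1,096,680.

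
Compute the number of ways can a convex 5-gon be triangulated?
5

Using the Catalan number formula: C_n = C(2n, n) / (n+1)
C_3 = C(6, 3) / (3+1)
     = 20 / 4
     = 5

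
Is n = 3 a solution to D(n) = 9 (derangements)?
D(3) = (3-1)·[D(2) + D(1)] = 2·[1 + 0] = 2, which does not equal 9.

Answer: No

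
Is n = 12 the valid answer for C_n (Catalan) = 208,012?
C_12 = C(24,12)/(12+1) = 2,704,156/13 = 208,012, which equals 208,012.

Answer: Yes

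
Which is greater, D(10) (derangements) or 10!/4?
D(10) = (10-1)·[D(9) + D(8)] = 9·[133,496 + 14,833] = 1,334,961; 10!/4 = 3,628,800/4 = 907,200.

Answer: D(10)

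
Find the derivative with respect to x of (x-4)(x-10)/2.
(2x - 14)/2

Reasoning: d/dx[(x-4)(x-10)] = (x-10) + (x-4) = 2x - 14. Dividing by 2 gives (2x - 14)/2.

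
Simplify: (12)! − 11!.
(12)! − 11! = (12)·11! − 11! = (12−1)·11! = 11·11! = 439,084,800.
Final answer: 439,084,800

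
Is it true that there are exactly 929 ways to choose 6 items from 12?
False

Solution: C(12,6) = 924 ≠ 929.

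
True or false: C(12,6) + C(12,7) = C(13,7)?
True

Reasoning: Pascal's identity C(n,k) + C(n,k+1) = C(n+1,k+1): 924 + 792 = 1,716 = C(13,7).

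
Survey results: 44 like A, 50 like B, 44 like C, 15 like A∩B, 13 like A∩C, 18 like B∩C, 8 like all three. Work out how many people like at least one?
100

Explanation: |A∪B∪C| = 44+50+44-15-13-18+8 = 100.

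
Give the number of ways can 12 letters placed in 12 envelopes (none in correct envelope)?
176,214,841

Explanation: Using D(n) = (n-1)[D(n-1) + D(n-2)]:
D(12) = (12-1) × [D(11) + D(10)]
      = 11 × [14684570 + 1334961]
      = 11 × 16019531
      = 176,214,841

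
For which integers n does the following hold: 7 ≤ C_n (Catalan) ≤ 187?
C_3=5; C_4=14; C_5=42; C_6=132; C_7=429. So valid n = 4, 5, 6.
Final answer: 4, 5, 6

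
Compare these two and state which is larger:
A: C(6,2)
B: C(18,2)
B
A=C(6,2)=15, B=C(18,2)=153.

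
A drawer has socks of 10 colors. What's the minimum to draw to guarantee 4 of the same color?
31

Working:
Worst case: 3 of each = 30. One more: 31.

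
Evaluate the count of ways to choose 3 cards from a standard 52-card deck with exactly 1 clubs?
9,633

Working:
13 clubs and 39 non-clubs: C(13,1) × C(39,2) = 13 × 741 = 9,633.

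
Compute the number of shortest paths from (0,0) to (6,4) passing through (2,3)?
50
To (2,3): C(5,2)=10. From there: C(5,4)=5. Total: 50.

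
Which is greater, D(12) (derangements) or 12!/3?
D(12) = (12-1)·[D(11) + D(10)] = 11·[14,684,570 + 1,334,961] = 176,214,841; 12!/3 = 479,001,600/3 = 159,667,200.

Answer: D(12)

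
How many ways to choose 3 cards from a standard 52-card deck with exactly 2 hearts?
3,042

13 hearts and 39 non-hearts: C(13,2) × C(39,1) = 78 × 39 = 3,042.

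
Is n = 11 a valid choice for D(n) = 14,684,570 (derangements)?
Yes

D(11) = (11-1)·[D(10) + D(9)] = 10·[1,334,961 + 133,496] = 14,684,570, which equals 14,684,570.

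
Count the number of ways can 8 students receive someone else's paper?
Using D(n) = (n-1)[D(n-1) + D(n-2)]:
D(8) = (8-1) × [D(7) + D(6)]
      = 7 × [1854 + 265]
      = 7 × 2119
      = 14,833

Answer: 14,833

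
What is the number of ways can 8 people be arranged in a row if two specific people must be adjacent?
10,080
Treat pair as unit: (8-1)! arrangements × 2 internal orders = 10,080.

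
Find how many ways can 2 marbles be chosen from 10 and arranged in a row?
90

Solution: P(10,2) = 10!/(10-2)! = 90.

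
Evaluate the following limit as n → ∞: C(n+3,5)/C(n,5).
1

Reasoning: Both numerator and denominator grow as n^5/5! for large n, so the ratio → 1.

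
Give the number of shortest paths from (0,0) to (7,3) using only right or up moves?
Choose 7 rights from 10 moves: C(10,7) = 120.
Final answer: 120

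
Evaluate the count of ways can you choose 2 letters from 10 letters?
45
C(10,2) = 10! / (2! × (10-2)!)
         = 10! / (2! × 8!)
         = 45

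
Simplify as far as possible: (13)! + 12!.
6,706,022,400

Reasoning: (13)! + 12! = (13)·12! + 12! = (13+1)·12! = 14·12! = 6,706,022,400.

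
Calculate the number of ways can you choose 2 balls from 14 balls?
91

Explanation: C(14,2) = 14! / (2! × (14-2)!)
         = 14! / (2! × 12!)
         = 91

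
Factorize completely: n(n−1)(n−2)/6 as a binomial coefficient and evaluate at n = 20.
C(n,3); C(20,3) = 1,140

Solution: n(n−1)(n−2)/6 = n!/(3!(n−3)!) = C(n,3). At n = 20: C(20,3) = 1,140.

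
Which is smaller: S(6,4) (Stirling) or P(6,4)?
S(6,4)

Reasoning: S(6,4) = 4·S(5,4) + S(5,3) = 4·10 + 25 = 65; P(6,4) = 360.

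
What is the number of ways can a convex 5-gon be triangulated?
5

Solution: Using the Catalan number formula: C_n = C(2n, n) / (n+1)
C_3 = C(6, 3) / (3+1)
     = 20 / 4
     = 5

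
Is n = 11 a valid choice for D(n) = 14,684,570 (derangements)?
Yes
D(11) = (11-1)·[D(10) + D(9)] = 10·[1,334,961 + 133,496] = 14,684,570, which equals 14,684,570.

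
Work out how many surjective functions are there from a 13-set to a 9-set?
130,456,085,760
Onto functions = 9! × S(13,9)
First compute S(13,9) via recurrence:
Using the Stirling recurrence: S(n,k) = k·S(n-1,k) + S(n-1,k-1)
S(13,9) = 9·S(12,9) + S(12,8)
         = 9·22275 + 159027
         = 200475 + 159027
         = 359,502
Then: 362880 × 359502 = 130,456,085,760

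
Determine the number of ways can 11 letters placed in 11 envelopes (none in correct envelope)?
Using D(n) = (n-1)[D(n-1) + D(n-2)]:
D(11) = (11-1) × [D(10) + D(9)]
      = 10 × [1334961 + 133496]
      = 10 × 1468457
      = 14,684,570

Answer: 14,684,570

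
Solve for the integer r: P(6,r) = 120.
3

P(6,r) = 6·5·…·(6−r+1), a product of r factors. Multiplying down from 6: 6 = 6; 6·5 = 30; 6·5·4 = 120 ✓ (3 factors). So r = 3.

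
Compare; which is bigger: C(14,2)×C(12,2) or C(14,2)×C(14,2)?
C(14,2)×C(12,2)=6,006, C(14,2)×C(14,2)=8,281.

Answer: C(14,2)×C(14,2)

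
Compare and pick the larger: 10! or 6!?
10!

Solution: 10!=3,628,800, 6!=720. 10! > 6!.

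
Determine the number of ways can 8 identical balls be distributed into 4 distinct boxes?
165

C(8+4-1, 4-1) = C(11, 3) = 165.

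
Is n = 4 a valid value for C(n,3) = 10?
No

Working:
C(4,3) = 4·3·2/3! = 24/6 = 4, which does not equal 10.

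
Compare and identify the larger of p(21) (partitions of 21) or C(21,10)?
C(21,10)

Solution: Pentagonal recurrence p(n) = p(n−1) + p(n−2) − p(n−5) − p(n−7) + …: p(21) = p(20) + p(19) − p(16) − p(14) + p(9) + p(6) = 627 + 490 − 231 − 135 + 30 + 11 = 792; C(21,10) = 352,716.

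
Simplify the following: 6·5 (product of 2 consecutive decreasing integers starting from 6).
30

Explanation: This is P(6,2) = 6!/(4)! = 30.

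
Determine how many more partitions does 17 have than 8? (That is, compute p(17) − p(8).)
Pentagonal recurrence p(n) = p(n−1) + p(n−2) − p(n−5) − p(n−7) + …: p(17) = p(16) + p(15) − p(12) − p(10) + p(5) + p(2) = 231 + 176 − 77 − 42 + 7 + 2 = 297.
p(8) = p(7) + p(6) − p(3) − p(1) = 15 + 11 − 3 − 1 = 22.
Difference = 297 − 22 = 275.

Answer: 275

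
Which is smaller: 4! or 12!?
4!=24, 12!=479,001,600. 12! > 4!.
Final answer: 4!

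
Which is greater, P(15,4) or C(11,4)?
P(15,4)

Reasoning: P(15,4)=32,760, C(11,4)=330.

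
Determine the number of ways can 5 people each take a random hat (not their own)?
44

Solution: Using D(n) = (n-1)[D(n-1) + D(n-2)]:
D(5) = (5-1) × [D(4) + D(3)]
      = 4 × [9 + 2]
      = 4 × 11
      = 44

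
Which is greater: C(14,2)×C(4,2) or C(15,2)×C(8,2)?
C(14,2)×C(4,2)=546, C(15,2)×C(8,2)=2,940.

Answer: C(15,2)×C(8,2)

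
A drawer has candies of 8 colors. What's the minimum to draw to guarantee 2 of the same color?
9

Solution: Worst case: 1 of each = 8. One more: 9.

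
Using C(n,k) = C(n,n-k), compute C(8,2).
C(8,2) = C(8,6) = 28.
Final answer: 28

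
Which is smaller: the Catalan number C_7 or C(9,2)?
C(9,2)

Working:
C_7 = C(14,7)/(7+1) = 3,432/8 = 429; C(9,2) = 36.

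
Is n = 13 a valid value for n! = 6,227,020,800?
Yes
13! = 13·12! = 13·479,001,600 = 6,227,020,800, which equals 6,227,020,800.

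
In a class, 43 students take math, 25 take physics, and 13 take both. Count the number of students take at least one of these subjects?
55

Solution: |A∪B| = |A|+|B|-|A∩B| = 43+25-13 = 55.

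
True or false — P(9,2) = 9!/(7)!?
True

Working:
Permutation formula P(n,k) = n!/(n-k)!: 9!/7! = 362,880/5,040 = 72 = P(9,2). The statement holds.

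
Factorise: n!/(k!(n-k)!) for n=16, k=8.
C(16,8) = 12,870

Working:
This is the binomial coefficient C(16,8) = 12,870.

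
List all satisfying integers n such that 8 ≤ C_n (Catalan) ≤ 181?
4, 5, 6

C_3=5; C_4=14; C_5=42; C_6=132; C_7=429. So valid n = 4, 5, 6.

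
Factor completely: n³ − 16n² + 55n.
n(n − 5)(n − 11)

Solution: n³ − 16n² + 55n = n(n² − 16n + 55) = n(n − 5)(n − 11).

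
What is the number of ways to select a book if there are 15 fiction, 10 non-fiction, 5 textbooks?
30

Reasoning: By the addition principle: 15 + 10 + 5 = 30.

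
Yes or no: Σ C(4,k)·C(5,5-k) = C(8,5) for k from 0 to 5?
Vandermonde's identity gives C(9,5) = 126; RHS C(8,5) = 56.
Final answer: No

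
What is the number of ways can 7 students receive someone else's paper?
1,854
Using D(n) = (n-1)[D(n-1) + D(n-2)]:
D(7) = (7-1) × [D(6) + D(5)]
      = 6 × [265 + 44]
      = 6 × 309
      = 1,854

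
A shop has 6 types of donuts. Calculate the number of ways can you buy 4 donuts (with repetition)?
126

Solution: Stars and bars: C(4+6-1, 4) = C(9, 4) = 126.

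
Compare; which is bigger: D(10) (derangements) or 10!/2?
D(10) = (10-1)·[D(9) + D(8)] = 9·[133,496 + 14,833] = 1,334,961; 10!/2 = 3,628,800/2 = 1,814,400.
Final answer: 10!/2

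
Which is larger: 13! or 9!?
13!

Explanation: 13!=6,227,020,800, 9!=362,880. 13! > 9!.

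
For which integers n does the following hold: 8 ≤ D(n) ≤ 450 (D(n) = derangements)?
Using D(n) = (n−1)[D(n−1) + D(n−2)] with D(1)=0, D(2)=1: D(3)=2; D(4)=9; D(5)=44; D(6)=265; D(7)=1,854. So valid n = 4, 5, 6.
Final answer: 4, 5, 6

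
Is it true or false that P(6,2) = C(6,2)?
False

Explanation: P(6,2) = 30 but C(6,2) = 15; they differ by a factor of 2! = 2, so the statement does not hold.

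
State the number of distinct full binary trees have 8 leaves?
429

Explanation: Using the Catalan number formula: C_n = C(2n, n) / (n+1)
C_7 = C(14, 7) / (7+1)
     = 3432 / 8
     = 429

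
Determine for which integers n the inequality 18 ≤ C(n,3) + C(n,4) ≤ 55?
6

Working:
C(5,3)+C(5,4)=15; C(6,3)+C(6,4)=35; C(7,3)+C(7,4)=70. So valid n = 6.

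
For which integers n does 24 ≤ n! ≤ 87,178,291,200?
4, 5, 6, 7, 8, 9, 10, 11, 12, 13, 14
n! is strictly increasing; 4! = 24 and 14! = 87,178,291,200, so valid n = 4, 5, 6, 7, 8, 9, 10, 11, 12, 13, 14.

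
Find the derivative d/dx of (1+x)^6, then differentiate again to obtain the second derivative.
30(1+x)^4

Reasoning: First derivative: 6(1+x)^{5}. Second derivative: 6·5·(1+x)^{4} = 30(1+x)^{4}.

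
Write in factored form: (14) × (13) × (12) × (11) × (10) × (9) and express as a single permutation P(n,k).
P(14,6) = 14!/(8)!

Explanation: Product of 6 consecutive descending integers starting at 14: P(14,6) = 14!/8! = 2,162,160.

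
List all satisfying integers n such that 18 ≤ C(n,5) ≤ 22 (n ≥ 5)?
7

C(6,5)=6; C(7,5)=21; C(8,5)=56. So valid n = 7.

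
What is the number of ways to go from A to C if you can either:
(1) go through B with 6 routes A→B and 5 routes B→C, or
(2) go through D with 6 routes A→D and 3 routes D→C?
Route via B: 6×5=30. Route via D: 6×3=18. Total: 48.

Answer: 48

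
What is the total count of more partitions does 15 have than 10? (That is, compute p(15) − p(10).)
134

Reasoning: Pentagonal recurrence p(n) = p(n−1) + p(n−2) − p(n−5) − p(n−7) + …: p(15) = p(14) + p(13) − p(10) − p(8) + p(3) + p(0) = 135 + 101 − 42 − 22 + 3 + 1 = 176.
p(10) = p(9) + p(8) − p(5) − p(3) = 30 + 22 − 7 − 3 = 42.
Difference = 176 − 42 = 134.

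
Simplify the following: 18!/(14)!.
This equals 18×17×...×15 = 73,440.
Final answer: 73,440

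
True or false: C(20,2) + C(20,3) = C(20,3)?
False

Reasoning: Pascal's identity gives C(21,3) = 1,330, whereas C(20,3) = 1,140.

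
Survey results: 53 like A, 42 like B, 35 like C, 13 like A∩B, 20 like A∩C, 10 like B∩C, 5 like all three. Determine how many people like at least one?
92
|A∪B∪C| = 53+42+35-13-20-10+5 = 92.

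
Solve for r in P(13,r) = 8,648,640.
7

Reasoning: P(13,r) = 13·12·…·(13−r+1), a product of r factors. Multiplying down from 13: 13 = 13; 13·12 = 156; 13·12·11 = 1,716; 13·12·11·10 = 17,160; 13·12·11·10·9 = 154,440; 13·12·11·10·9·8 = 1,235,520; 13·12·11·10·9·8·7 = 8,648,640 ✓ (7 factors). So r = 7.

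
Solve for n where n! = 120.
5
n! is strictly increasing. 3! = 6, 4! = 24, 5! = 120 ✓. So n = 5.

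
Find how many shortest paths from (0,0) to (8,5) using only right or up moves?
1,287
Choose 8 rights from 13 moves: C(13,8) = 1,287.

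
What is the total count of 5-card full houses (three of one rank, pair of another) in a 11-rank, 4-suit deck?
Triple rank: 11. Triple suits: C(4,3)=4. Pair rank: 10. Pair suits: C(4,2)=6. Total: 2,640.

Answer: 2,640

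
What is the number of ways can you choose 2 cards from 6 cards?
15

Explanation: C(6,2) = 6! / (2! × (6-2)!)
         = 6! / (2! × 4!)
         = 15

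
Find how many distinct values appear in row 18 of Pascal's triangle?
10

Reasoning: Row 18 has entries C(18,0)..C(18,18); by symmetry C(18,k)=C(18,18-k), giving 10 distinct values.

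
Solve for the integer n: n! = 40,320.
8

Explanation: n! is strictly increasing. 6! = 720, 7! = 5,040, 8! = 40,320 ✓. So n = 8.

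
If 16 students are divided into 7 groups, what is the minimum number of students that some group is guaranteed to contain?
3

Explanation: Pigeonhole: ⌈16/7⌉ = 3.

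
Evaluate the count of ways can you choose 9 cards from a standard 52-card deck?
C(52,9) = 3,679,075,400.

Answer: 3,679,075,400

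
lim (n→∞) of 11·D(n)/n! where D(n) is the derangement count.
11/e

D(n)/n! → 1/e, so 11·D(n)/n! → 11/e.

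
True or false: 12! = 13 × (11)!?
12! = 12 × 11! = 479,001,600, but 13 × 11! = 518,918,400.

Answer: False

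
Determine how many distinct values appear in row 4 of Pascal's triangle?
3

Working:
Row 4 has entries C(4,0)..C(4,4); by symmetry C(4,k)=C(4,4-k), giving 3 distinct values.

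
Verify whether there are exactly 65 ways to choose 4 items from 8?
False

Explanation: C(8,4) = 70 ≠ 65.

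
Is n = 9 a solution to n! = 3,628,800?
No

Explanation: 9! = 9·8! = 9·40,320 = 362,880, which does not equal 3,628,800.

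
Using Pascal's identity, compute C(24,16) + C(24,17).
1,081,575

Solution: C(24,16) + C(24,17) = C(25,17) = 1,081,575.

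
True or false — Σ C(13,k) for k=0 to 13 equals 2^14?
Binomial theorem: Σ C(13,k) = (1+1)^13 = 2^13 = 8,192; RHS 2^14 = 16,384.

Answer: False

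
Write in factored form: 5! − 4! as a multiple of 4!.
4 × 4! = 96

5! − 4! = 5·4! − 4! = (5 − 1)·4! = 4 × 4! = 96.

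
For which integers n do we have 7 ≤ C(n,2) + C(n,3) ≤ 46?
4, 5, 6

Solution: C(3,2)+C(3,3)=4; C(4,2)+C(4,3)=10; C(5,2)+C(5,3)=20; C(6,2)+C(6,3)=35; C(7,2)+C(7,3)=56. So valid n = 4, 5, 6.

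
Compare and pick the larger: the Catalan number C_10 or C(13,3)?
C_10

C_10 = C(20,10)/(10+1) = 184,756/11 = 16,796; C(13,3) = 286.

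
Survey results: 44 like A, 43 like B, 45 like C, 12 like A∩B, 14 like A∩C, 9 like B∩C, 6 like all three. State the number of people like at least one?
103

Explanation: |A∪B∪C| = 44+43+45-12-14-9+6 = 103.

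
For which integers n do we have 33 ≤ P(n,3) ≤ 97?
5

Working:
P(4,3)=24; P(5,3)=60; P(6,3)=120. So valid n = 5.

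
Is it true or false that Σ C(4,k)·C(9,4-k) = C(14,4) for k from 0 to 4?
Vandermonde's identity gives C(13,4) = 715; RHS C(14,4) = 1,001.
Final answer: False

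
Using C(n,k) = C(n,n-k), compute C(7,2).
21

Explanation: C(7,2) = C(7,5) = 21.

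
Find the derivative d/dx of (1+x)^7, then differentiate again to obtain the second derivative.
42(1+x)^5
First derivative: 7(1+x)^{6}. Second derivative: 7·6·(1+x)^{5} = 42(1+x)^{5}.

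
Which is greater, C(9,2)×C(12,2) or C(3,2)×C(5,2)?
C(9,2)×C(12,2)
C(9,2)×C(12,2)=2,376, C(3,2)×C(5,2)=30.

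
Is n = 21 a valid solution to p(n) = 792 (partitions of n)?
Yes

Pentagonal recurrence p(n) = p(n−1) + p(n−2) − p(n−5) − p(n−7) + …: p(21) = p(20) + p(19) − p(16) − p(14) + p(9) + p(6) = 627 + 490 − 231 − 135 + 30 + 11 = 792, which equals 792.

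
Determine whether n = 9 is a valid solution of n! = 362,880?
Yes

9! = 9·8! = 9·40,320 = 362,880, which equals 362,880.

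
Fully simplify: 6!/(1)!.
720

This equals 6×5×...×2 = 720.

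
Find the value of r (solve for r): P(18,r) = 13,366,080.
6

Explanation: P(18,r) = 18·17·…·(18−r+1), a product of r factors. Multiplying down from 18: 18 = 18; 18·17 = 306; 18·17·16 = 4,896; 18·17·16·15 = 73,440; 18·17·16·15·14 = 1,028,160; 18·17·16·15·14·13 = 13,366,080 ✓ (6 factors). So r = 6.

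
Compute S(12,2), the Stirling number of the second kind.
Using the Stirling recurrence: S(n,k) = k·S(n-1,k) + S(n-1,k-1)
S(12,2) = 2·S(11,2) + S(11,1)
         = 2·1023 + 1
         = 2046 + 1
         = 2,047
Final answer: 2,047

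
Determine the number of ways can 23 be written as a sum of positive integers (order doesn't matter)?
1,255
Pentagonal recurrence p(n) = p(n−1) + p(n−2) − p(n−5) − p(n−7) + …: p(23) = p(22) + p(21) − p(18) − p(16) + p(11) + p(8) − p(1) = 1,002 + 792 − 385 − 231 + 56 + 22 − 1 = 1,255.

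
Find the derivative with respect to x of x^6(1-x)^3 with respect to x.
6x^5(1-x)^3 - 3x^6(1-x)^2

Solution: Product rule: 6x^{5}(1-x)^{3} + x^6·(-3)(1-x)^{2}.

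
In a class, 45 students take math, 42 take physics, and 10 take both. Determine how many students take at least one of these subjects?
77

Solution: |A∪B| = |A|+|B|-|A∩B| = 45+42-10 = 77.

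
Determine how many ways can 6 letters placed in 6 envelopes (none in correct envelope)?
Using D(n) = (n-1)[D(n-1) + D(n-2)]:
D(6) = (6-1) × [D(5) + D(4)]
      = 5 × [44 + 9]
      = 5 × 53
      = 265
Final answer: 265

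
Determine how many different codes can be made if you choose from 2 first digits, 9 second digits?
By the multiplication principle: 2 × 9 = 18.

Answer: 18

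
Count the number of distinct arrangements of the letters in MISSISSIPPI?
34,650

Working:
Word has 11 letters (M=1, I=4, S=4, P=2). Arrangements: 11!/Π(k!) = 34,650.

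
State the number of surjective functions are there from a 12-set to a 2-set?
4,094

Solution: Onto functions = 2! × S(12,2)
First compute S(12,2) via recurrence:
Using the Stirling recurrence: S(n,k) = k·S(n-1,k) + S(n-1,k-1)
S(12,2) = 2·S(11,2) + S(11,1)
         = 2·1023 + 1
         = 2046 + 1
         = 2,047
Then: 2 × 2047 = 4,094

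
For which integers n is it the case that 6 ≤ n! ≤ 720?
3, 4, 5, 6
n! is strictly increasing; 3! = 6 and 6! = 720, so valid n = 3, 4, 5, 6.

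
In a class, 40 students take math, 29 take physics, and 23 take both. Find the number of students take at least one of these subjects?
46

|A∪B| = |A|+|B|-|A∩B| = 40+29-23 = 46.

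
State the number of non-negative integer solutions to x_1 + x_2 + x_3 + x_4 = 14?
680

C(14+4-1, 4-1) = 680.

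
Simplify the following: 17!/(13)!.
57,120

This equals 17×16×...×14 = 57,120.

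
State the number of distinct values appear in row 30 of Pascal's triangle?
Row 30 has entries C(30,0)..C(30,30); by symmetry C(30,k)=C(30,30-k), giving 16 distinct values.

Answer: 16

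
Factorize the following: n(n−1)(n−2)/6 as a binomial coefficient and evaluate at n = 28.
C(n,3); C(28,3) = 3,276

Reasoning: n(n−1)(n−2)/6 = n!/(3!(n−3)!) = C(n,3). At n = 28: C(28,3) = 3,276.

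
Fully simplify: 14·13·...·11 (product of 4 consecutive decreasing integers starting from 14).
24,024
This is P(14,4) = 14!/(10)! = 24,024.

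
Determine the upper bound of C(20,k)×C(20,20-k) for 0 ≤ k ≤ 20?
C(20,k)·C(20,20-k) = C(20,k)², maximised at the centre k = 10: C(20,10)² = 34,134,779,536.
Final answer: 34,134,779,536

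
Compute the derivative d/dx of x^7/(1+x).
(7x^6(1+x) - x^7)/(1+x)²

Reasoning: Quotient rule: [7x^{6}(1+x) - x^7]/(1+x)².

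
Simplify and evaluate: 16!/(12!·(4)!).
1,820

Reasoning: This is C(16,12) = 1,820.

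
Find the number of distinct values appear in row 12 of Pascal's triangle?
7

Working:
Row 12 has entries C(12,0)..C(12,12); by symmetry C(12,k)=C(12,12-k), giving 7 distinct values.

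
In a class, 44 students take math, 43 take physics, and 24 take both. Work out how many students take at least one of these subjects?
63

Reasoning: |A∪B| = |A|+|B|-|A∩B| = 44+43-24 = 63.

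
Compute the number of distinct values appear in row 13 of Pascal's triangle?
7

Solution: Row 13 has entries C(13,0)..C(13,13); by symmetry C(13,k)=C(13,13-k), giving 7 distinct values.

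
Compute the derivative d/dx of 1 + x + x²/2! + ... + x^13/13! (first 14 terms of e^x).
1 + x + x²/2! + ... + x^12/12!

Reasoning: Differentiating term by term gives the first 13 terms of e^x.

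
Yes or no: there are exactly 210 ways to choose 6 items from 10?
C(10,6) = 210.
Final answer: Yes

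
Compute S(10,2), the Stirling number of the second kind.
511

Using the Stirling recurrence: S(n,k) = k·S(n-1,k) + S(n-1,k-1)
S(10,2) = 2·S(9,2) + S(9,1)
         = 2·255 + 1
         = 510 + 1
         = 511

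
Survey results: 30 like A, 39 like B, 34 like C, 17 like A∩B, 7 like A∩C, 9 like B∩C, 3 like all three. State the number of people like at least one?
73

Reasoning: |A∪B∪C| = 30+39+34-17-7-9+3 = 73.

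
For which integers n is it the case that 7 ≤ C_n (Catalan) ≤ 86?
4, 5
C_3=5; C_4=14; C_5=42; C_6=132. So valid n = 4, 5.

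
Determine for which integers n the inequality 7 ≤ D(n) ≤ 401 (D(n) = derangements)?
4, 5, 6
Using D(n) = (n−1)[D(n−1) + D(n−2)] with D(1)=0, D(2)=1: D(3)=2; D(4)=9; D(5)=44; D(6)=265; D(7)=1,854. So valid n = 4, 5, 6.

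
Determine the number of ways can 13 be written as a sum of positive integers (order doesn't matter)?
101

Reasoning: Pentagonal recurrence p(n) = p(n−1) + p(n−2) − p(n−5) − p(n−7) + …: p(13) = p(12) + p(11) − p(8) − p(6) + p(1) = 77 + 56 − 22 − 11 + 1 = 101.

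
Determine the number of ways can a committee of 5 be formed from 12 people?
792

Working:
C(12,5) = 12! / (5! × (12-5)!)
         = 12! / (5! × 7!)
         = 792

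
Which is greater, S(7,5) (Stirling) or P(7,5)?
P(7,5)

S(7,5) = 5·S(6,5) + S(6,4) = 5·15 + 65 = 140; P(7,5) = 2,520.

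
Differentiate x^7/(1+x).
(7x^6(1+x) - x^7)/(1+x)²

Reasoning: Quotient rule: [7x^{6}(1+x) - x^7]/(1+x)².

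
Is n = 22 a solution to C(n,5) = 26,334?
C(22,5) = 22·21·20·19·18/5! = 3,160,080/120 = 26,334, which equals 26,334.

Answer: Yes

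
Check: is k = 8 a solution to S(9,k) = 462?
No

Reasoning: S(9,8) = 8·S(8,8) + S(8,7) = 8·1 + 28 = 36, which does not equal 462.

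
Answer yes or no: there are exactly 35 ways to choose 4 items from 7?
C(7,4) = 35.
Final answer: Yes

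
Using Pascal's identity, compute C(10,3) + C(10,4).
C(10,3) + C(10,4) = C(11,4) = 330.

Answer: 330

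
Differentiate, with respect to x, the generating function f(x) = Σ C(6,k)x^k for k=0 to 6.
Σ k·C(6,k)x^(k-1) for k=1 to 6

Term-by-term differentiation gives Σ k·C(6,k)x^{k-1} for k=1 to 6.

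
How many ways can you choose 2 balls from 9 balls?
36
C(9,2) = 9! / (2! × (9-2)!)
         = 9! / (2! × 7!)
         = 36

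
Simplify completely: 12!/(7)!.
95,040

Working:
This equals 12×11×...×8 = 95,040.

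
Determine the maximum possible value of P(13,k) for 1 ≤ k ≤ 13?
6,227,020,800
P(13,k) increases in k, so maximum at k = 13: 13! = 6,227,020,800.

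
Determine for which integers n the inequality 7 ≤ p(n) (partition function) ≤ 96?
Tabulating p(n) via p(n) = p(n−1) + p(n−2) − p(n−5) − p(n−7) + …: p(4)=5; p(5)=7; p(6)=11; p(7)=15; p(8)=22; p(9)=30; p(10)=42; p(11)=56; p(12)=77; p(13)=101. So valid n = 5, 6, 7, 8, 9, 10, 11, 12.
Final answer: 5, 6, 7, 8, 9, 10, 11, 12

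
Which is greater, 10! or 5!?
10!

Solution: 10!=3,628,800, 5!=120. 10! > 5!.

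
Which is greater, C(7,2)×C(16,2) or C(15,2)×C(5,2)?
C(7,2)×C(16,2)
C(7,2)×C(16,2)=2,520, C(15,2)×C(5,2)=1,050.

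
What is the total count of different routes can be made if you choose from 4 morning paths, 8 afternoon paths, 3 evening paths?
96

Working:
By the multiplication principle: 4 × 8 × 3 = 96.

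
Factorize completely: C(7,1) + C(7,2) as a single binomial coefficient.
C(8,2)

Explanation: By Pascal's identity: C(7,1) + C(7,2) = C(8,2) = 28.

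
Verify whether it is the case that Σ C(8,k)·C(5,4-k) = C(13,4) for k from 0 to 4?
True

Solution: Vandermonde's identity gives C(13,4) = 715; RHS C(13,4) = 715.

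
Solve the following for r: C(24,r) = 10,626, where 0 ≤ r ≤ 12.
4

C(24,r) is increasing for 0 ≤ r ≤ 12. Stepping up (C(24,r+1) = C(24,r)·(24−r)/(r+1)): C(24,1) = 24, C(24,2) = 276, C(24,3) = 2,024, C(24,4) = 10,626 ✓. So r = 4.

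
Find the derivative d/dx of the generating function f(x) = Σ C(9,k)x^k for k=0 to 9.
Σ k·C(9,k)x^(k-1) for k=1 to 9

Reasoning: Term-by-term differentiation gives Σ k·C(9,k)x^{k-1} for k=1 to 9.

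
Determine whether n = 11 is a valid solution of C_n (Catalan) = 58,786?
Yes

C_11 = C(22,11)/(11+1) = 705,432/12 = 58,786, which equals 58,786.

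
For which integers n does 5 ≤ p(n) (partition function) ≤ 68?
4, 5, 6, 7, 8, 9, 10, 11

Tabulating p(n) via p(n) = p(n−1) + p(n−2) − p(n−5) − p(n−7) + …: p(3)=3; p(4)=5; p(5)=7; p(6)=11; p(7)=15; p(8)=22; p(9)=30; p(10)=42; p(11)=56; p(12)=77. So valid n = 4, 5, 6, 7, 8, 9, 10, 11.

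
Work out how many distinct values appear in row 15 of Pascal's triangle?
8

Reasoning: Row 15 has entries C(15,0)..C(15,15); by symmetry C(15,k)=C(15,15-k), giving 8 distinct values.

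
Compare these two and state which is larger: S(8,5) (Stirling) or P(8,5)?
P(8,5)

Solution: S(8,5) = 5·S(7,5) + S(7,4) = 5·140 + 350 = 1,050; P(8,5) = 6,720.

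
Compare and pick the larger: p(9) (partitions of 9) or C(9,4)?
C(9,4)

Solution: Pentagonal recurrence p(n) = p(n−1) + p(n−2) − p(n−5) − p(n−7) + …: p(9) = p(8) + p(7) − p(4) − p(2) = 22 + 15 − 5 − 2 = 30; C(9,4) = 126.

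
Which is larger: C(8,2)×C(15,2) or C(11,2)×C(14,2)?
C(8,2)×C(15,2)=2,940, C(11,2)×C(14,2)=5,005.

Answer: C(11,2)×C(14,2)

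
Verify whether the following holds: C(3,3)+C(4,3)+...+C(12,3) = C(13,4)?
True
Hockey stick identity gives Σ = C(13,4) = 715; RHS C(13,4) = 715.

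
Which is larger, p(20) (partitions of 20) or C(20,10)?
Pentagonal recurrence p(n) = p(n−1) + p(n−2) − p(n−5) − p(n−7) + …: p(20) = p(19) + p(18) − p(15) − p(13) + p(8) + p(5) = 490 + 385 − 176 − 101 + 22 + 7 = 627; C(20,10) = 184,756.
Final answer: C(20,10)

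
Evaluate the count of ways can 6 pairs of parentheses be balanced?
132

Solution: Using the Catalan number formula: C_n = C(2n, n) / (n+1)
C_6 = C(12, 6) / (6+1)
     = 924 / 7
     = 132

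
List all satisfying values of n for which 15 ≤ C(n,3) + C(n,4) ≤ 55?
5, 6

Solution: C(4,3)+C(4,4)=5; C(5,3)+C(5,4)=15; C(6,3)+C(6,4)=35; C(7,3)+C(7,4)=70. So valid n = 5, 6.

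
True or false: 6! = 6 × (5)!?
By definition n! = n × (n-1)!, so 6! = 6 × 5!.

Answer: True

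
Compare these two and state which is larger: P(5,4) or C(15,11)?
C(15,11)

Solution: P(5,4)=120, C(15,11)=1,365.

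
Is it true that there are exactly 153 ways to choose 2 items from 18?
C(18,2) = 153.

Answer: True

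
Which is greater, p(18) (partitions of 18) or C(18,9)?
C(18,9)

Explanation: Pentagonal recurrence p(n) = p(n−1) + p(n−2) − p(n−5) − p(n−7) + …: p(18) = p(17) + p(16) − p(13) − p(11) + p(6) + p(3) = 297 + 231 − 101 − 56 + 11 + 3 = 385; C(18,9) = 48,620.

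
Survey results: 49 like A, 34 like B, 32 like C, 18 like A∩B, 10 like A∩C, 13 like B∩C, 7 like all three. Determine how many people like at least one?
81

Solution: |A∪B∪C| = 49+34+32-18-10-13+7 = 81.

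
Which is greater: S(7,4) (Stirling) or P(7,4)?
P(7,4)
S(7,4) = 4·S(6,4) + S(6,3) = 4·65 + 90 = 350; P(7,4) = 840.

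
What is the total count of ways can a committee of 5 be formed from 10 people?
252

Working:
C(10,5) = 10! / (5! × (10-5)!)
         = 10! / (5! × 5!)
         = 252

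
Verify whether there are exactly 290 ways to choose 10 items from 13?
C(13,10) = 286 ≠ 290.
Final answer: False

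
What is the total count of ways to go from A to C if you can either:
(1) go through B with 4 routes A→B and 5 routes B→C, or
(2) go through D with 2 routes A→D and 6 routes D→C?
Route via B: 4×5=20. Route via D: 2×6=12. Total: 32.

Answer: 32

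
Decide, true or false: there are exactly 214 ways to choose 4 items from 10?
False

Explanation: C(10,4) = 210 ≠ 214.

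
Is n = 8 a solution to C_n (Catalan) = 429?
No

Reasoning: C_8 = C(16,8)/(8+1) = 12,870/9 = 1,430, which does not equal 429.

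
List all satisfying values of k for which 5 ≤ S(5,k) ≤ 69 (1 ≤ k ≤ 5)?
2, 3, 4

Working:
S(5,1)=1; S(5,2)=15; S(5,3)=25; S(5,4)=10; S(5,5)=1. So valid k = 2, 3, 4.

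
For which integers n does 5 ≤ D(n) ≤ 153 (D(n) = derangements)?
Using D(n) = (n−1)[D(n−1) + D(n−2)] with D(1)=0, D(2)=1: D(3)=2; D(4)=9; D(5)=44; D(6)=265. So valid n = 4, 5.

Answer: 4, 5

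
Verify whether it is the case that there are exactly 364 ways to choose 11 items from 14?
True

Working:
C(14,11) = 364.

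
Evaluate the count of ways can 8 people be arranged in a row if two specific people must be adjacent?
10,080

Treat pair as unit: (8-1)! arrangements × 2 internal orders = 10,080.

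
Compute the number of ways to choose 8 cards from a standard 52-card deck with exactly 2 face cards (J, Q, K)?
12 face cards and 40 non-face cards: C(12,2) × C(40,6) = 66 × 3,838,380 = 253,333,080.

Answer: 253,333,080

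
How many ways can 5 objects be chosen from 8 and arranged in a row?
P(8,5) = 8!/(8-5)! = 6,720.

Answer: 6,720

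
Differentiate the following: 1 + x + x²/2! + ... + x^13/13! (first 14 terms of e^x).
1 + x + x²/2! + ... + x^12/12!

Reasoning: Differentiating term by term gives the first 13 terms of e^x.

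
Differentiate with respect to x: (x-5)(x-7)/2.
d/dx[(x-5)(x-7)] = (x-7) + (x-5) = 2x - 12. Dividing by 2 gives (2x - 12)/2.

Answer: (2x - 12)/2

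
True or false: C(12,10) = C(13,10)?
False

Solution: LHS = C(12,10) = 66; RHS = C(13,10) = 286. 66 ≠ 286, so the statement does not hold.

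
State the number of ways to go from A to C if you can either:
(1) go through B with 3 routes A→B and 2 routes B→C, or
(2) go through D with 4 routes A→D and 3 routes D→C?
18

Solution: Route via B: 3×2=6. Route via D: 4×3=12. Total: 18.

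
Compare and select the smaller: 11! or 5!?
5!

Working:
11!=39,916,800, 5!=120. 11! > 5!.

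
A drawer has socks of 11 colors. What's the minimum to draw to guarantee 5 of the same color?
45

Explanation: Worst case: 4 of each = 44. One more: 45.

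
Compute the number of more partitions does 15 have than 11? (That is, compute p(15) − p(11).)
120

Reasoning: Pentagonal recurrence p(n) = p(n−1) + p(n−2) − p(n−5) − p(n−7) + …: p(15) = p(14) + p(13) − p(10) − p(8) + p(3) + p(0) = 135 + 101 − 42 − 22 + 3 + 1 = 176.
p(11) = p(10) + p(9) − p(6) − p(4) = 42 + 30 − 11 − 5 = 56.
Difference = 176 − 56 = 120.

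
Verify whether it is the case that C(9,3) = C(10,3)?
False

Reasoning: LHS = C(9,3) = 84; RHS = C(10,3) = 120. 84 ≠ 120, so the statement does not hold.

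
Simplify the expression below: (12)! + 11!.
518,918,400

(12)! + 11! = (12)·11! + 11! = (12+1)·11! = 13·11! = 518,918,400.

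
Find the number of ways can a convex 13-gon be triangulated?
58,786

Explanation: Using the Catalan number formula: C_n = C(2n, n) / (n+1)
C_11 = C(22, 11) / (11+1)
     = 705432 / 12
     = 58,786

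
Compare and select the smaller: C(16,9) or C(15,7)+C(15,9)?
Equal

Explanation: C(16,9)=11,440; C(15,7)+C(15,9)=6,435+5,005=11,440.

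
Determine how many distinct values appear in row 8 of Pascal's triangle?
5

Working:
Row 8 has entries C(8,0)..C(8,8); by symmetry C(8,k)=C(8,8-k), giving 5 distinct values.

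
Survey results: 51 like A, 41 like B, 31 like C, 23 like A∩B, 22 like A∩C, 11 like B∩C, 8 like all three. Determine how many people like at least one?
|A∪B∪C| = 51+41+31-23-22-11+8 = 75.

Answer: 75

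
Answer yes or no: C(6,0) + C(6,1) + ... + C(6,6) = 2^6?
Binomial theorem with x = y = 1: Σ C(6,i) = (1+1)^6 = 2^6 = 64. The statement holds.

Answer: Yes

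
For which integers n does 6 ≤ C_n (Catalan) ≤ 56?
C_3=5; C_4=14; C_5=42; C_6=132. So valid n = 4, 5.
Final answer: 4, 5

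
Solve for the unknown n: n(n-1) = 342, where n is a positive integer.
n² − n − 342 = 0, so n = (1 ± √(1 + 4·342))/2 = (1 ± √1,369)/2 = (1 ± 37)/2, i.e. n = 19 or n = -18. Taking the positive root, n = 19 (check: 19×18 = 342).

Answer: 19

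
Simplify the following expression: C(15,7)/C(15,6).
C(n,k+1)/C(n,k) = (n−k)/(k+1). Here (15−6)/(6+1) = 9/7 = 9/7.

Answer: 9/7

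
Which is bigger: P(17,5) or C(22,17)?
P(17,5)=742,560, C(22,17)=26,334.

Answer: P(17,5)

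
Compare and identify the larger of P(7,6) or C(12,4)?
P(7,6)=5,040, C(12,4)=495.
Final answer: P(7,6)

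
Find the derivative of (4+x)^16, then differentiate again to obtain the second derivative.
240(4+x)^14
First derivative: 16(4+x)^{15}. Second derivative: 16·15·(4+x)^{14} = 240(4+x)^{14}.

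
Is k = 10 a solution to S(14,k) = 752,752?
Yes

S(14,10) = 10·S(13,10) + S(13,9) = 10·39,325 + 359,502 = 752,752, which equals 752,752.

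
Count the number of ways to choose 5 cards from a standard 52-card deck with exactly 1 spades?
1,069,263

13 spades and 39 non-spades: C(13,1) × C(39,4) = 13 × 82251 = 1,069,263.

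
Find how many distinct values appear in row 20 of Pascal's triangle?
Row 20 has entries C(20,0)..C(20,20); by symmetry C(20,k)=C(20,20-k), giving 11 distinct values.
Final answer: 11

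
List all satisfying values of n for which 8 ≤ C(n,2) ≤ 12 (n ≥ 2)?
C(4,2)=6; C(5,2)=10; C(6,2)=15. So valid n = 5.

Answer: 5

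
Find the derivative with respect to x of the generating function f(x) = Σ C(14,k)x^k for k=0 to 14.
Σ k·C(14,k)x^(k-1) for k=1 to 14

Term-by-term differentiation gives Σ k·C(14,k)x^{k-1} for k=1 to 14.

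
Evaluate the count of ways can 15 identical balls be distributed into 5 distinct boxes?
3,876

Working:
C(15+5-1, 5-1) = C(19, 4) = 3,876.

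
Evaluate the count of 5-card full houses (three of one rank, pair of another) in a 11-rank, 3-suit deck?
330
Triple rank: 11. Triple suits: C(3,3)=1. Pair rank: 10. Pair suits: C(3,2)=3. Total: 330.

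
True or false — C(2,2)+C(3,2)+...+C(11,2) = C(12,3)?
True

Solution: Hockey stick identity gives Σ = C(12,3) = 220; RHS C(12,3) = 220.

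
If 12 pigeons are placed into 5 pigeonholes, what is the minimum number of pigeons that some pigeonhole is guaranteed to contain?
3

Explanation: Pigeonhole: ⌈12/5⌉ = 3.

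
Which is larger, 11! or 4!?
11!

Explanation: 11!=39,916,800, 4!=24. 11! > 4!.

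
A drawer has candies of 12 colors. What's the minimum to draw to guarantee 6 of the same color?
61

Worst case: 5 of each = 60. One more: 61.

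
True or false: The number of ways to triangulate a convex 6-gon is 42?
False
Triangulations of a convex 6-gon are counted by the Catalan number C_4: C_4 = C(8,4)/(4+1) = 70/5 = 14.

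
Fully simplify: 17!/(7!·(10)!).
19,448

Working:
This is C(17,7) = 19,448.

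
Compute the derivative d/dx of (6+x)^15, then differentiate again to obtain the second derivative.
210(6+x)^13

Working:
First derivative: 15(6+x)^{14}. Second derivative: 15·14·(6+x)^{13} = 210(6+x)^{13}.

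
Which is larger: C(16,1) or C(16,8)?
C(16,8)

Explanation: C(16,1)=16, C(16,8)=12,870.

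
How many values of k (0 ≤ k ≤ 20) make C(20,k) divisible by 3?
12

Working:
Checking C(20,k) mod 3 for k = 0..20: divisible at k = 3, 4, 5, 6, 7, 8, 12, 13, 14, 15, 16, 17. That's 12 values.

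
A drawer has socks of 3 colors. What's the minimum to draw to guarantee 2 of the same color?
4

Worst case: 1 of each = 3. One more: 4.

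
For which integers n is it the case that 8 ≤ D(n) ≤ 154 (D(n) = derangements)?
Using D(n) = (n−1)[D(n−1) + D(n−2)] with D(1)=0, D(2)=1: D(3)=2; D(4)=9; D(5)=44; D(6)=265. So valid n = 4, 5.
Final answer: 4, 5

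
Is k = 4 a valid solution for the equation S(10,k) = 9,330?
No
S(10,4) = 4·S(9,4) + S(9,3) = 4·7,770 + 3,025 = 34,105, which does not equal 9,330.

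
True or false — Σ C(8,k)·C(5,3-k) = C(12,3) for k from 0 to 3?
False

Explanation: Vandermonde's identity gives C(13,3) = 286; RHS C(12,3) = 220.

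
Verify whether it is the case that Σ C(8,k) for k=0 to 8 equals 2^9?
False

Explanation: Binomial theorem: Σ C(8,k) = (1+1)^8 = 2^8 = 256; RHS 2^9 = 512.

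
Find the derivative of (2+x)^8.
8(2+x)^7

Reasoning: Using the power rule: d/dx (2+x)^8 = 8(2+x)^{7}.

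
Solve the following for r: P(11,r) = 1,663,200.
P(11,r) = 11·10·…·(11−r+1), a product of r factors. Multiplying down from 11: 11 = 11; 11·10 = 110; 11·10·9 = 990; 11·10·9·8 = 7,920; 11·10·9·8·7 = 55,440; 11·10·9·8·7·6 = 332,640; 11·10·9·8·7·6·5 = 1,663,200 ✓ (7 factors). So r = 7.

Answer: 7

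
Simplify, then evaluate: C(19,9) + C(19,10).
184,756

By Pascal's identity: C(20,10) = 184,756.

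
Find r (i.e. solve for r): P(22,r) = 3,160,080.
P(22,r) = 22·21·…·(22−r+1), a product of r factors. Multiplying down from 22: 22 = 22; 22·21 = 462; 22·21·20 = 9,240; 22·21·20·19 = 175,560; 22·21·20·19·18 = 3,160,080 ✓ (5 factors). So r = 5.

Answer: 5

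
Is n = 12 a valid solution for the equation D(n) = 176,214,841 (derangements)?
Yes

Working:
D(12) = (12-1)·[D(11) + D(10)] = 11·[14,684,570 + 1,334,961] = 176,214,841, which equals 176,214,841.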